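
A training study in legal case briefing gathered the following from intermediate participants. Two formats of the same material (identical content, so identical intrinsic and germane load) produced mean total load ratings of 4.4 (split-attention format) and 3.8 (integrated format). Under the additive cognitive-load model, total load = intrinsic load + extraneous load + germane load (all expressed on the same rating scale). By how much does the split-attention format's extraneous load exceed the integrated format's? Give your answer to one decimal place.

0.6

Intrinsic and germane load are equal across formats, so the difference in total load equals the difference in extraneous load.
Extraneous-load difference = 4.4 − 3.8 = 0.6.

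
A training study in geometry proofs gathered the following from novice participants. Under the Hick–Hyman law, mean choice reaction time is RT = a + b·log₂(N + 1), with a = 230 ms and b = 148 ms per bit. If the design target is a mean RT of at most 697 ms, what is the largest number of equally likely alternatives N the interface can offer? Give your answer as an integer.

7

Set 230 + 148·log₂(N + 1) ≤ 697.
log₂(N + 1) ≤ (697 − 230) / 148 = 3.1554.
N + 1 ≤ 2^3.1554 = 8.9098.
N ≤ 7.9098, so the largest integer N is 7.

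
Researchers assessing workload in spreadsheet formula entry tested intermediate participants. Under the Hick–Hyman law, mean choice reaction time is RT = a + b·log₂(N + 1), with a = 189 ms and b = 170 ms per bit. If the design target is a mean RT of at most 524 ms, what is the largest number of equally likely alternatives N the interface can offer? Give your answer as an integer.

2

Set 189 + 170·log₂(N + 1) ≤ 524.
log₂(N + 1) ≤ (524 − 189) / 170 = 1.9706.
N + 1 ≤ 2^1.9706 = 3.9193.
N ≤ 2.9193, so the largest integer N is 2.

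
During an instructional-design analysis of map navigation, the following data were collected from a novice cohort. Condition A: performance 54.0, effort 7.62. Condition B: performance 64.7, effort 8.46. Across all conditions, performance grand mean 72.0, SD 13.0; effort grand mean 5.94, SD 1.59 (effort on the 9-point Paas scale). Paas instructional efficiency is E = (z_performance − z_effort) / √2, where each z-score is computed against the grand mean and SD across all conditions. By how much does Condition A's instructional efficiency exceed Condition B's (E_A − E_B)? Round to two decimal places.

-0.21

Condition A: z_P = (54.0 − 72.0)/13.0 = -1.3846; z_E = (7.62 − 5.94)/1.59 = 1.0566; E_A = (-1.3846 − 1.0566)/√2 = -1.7262.
Condition B: z_P = (64.7 − 72.0)/13.0 = -0.5615; z_E = (8.46 − 5.94)/1.59 = 1.5849; E_B = (-0.5615 − 1.5849)/√2 = -1.5177.
E_A − E_B = -1.7262 − (-1.5177) = -0.2085 ≈ -0.21.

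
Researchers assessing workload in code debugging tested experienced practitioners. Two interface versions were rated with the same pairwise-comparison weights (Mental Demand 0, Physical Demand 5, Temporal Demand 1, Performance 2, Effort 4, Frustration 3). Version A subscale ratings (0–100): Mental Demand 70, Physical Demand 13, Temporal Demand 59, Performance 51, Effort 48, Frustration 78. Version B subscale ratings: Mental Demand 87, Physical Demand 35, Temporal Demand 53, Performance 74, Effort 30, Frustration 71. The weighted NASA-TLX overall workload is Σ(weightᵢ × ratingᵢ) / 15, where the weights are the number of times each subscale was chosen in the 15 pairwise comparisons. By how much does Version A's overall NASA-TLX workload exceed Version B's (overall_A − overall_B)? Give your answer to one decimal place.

Version A weighted sum = 0·70 + 5·13 + 1·59 + 2·51 + 4·48 + 3·78 = 0 + 65 + 59 + 102 + 192 + 234 = 652; overall_A = 652/15 = 43.4667.
Version B weighted sum = 0·87 + 5·35 + 1·53 + 2·74 + 4·30 + 3·71 = 0 + 175 + 53 + 148 + 120 + 213 = 709; overall_B = 709/15 = 47.2667.
Difference = 43.4667 − 47.2667 = -3.8000 ≈ -3.8.

-3.8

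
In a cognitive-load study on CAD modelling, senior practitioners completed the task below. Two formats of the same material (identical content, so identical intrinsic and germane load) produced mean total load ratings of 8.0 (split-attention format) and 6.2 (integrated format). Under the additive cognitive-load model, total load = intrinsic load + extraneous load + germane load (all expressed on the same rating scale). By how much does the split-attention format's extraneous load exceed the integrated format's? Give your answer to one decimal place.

1.8

Intrinsic and germane load are equal across formats, so the difference in total load equals the difference in extraneous load.
Extraneous-load difference = 8.0 − 6.2 = 1.8.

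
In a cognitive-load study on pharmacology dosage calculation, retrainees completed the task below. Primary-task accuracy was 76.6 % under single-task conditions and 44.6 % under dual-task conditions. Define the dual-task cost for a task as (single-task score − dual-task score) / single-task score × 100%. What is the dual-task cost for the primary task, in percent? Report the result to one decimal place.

41.8

Cost = (76.6 − 44.6) / 76.6 × 100%
     = 32.0000 / 76.6 × 100% = 41.7755%.
≈ 41.8%.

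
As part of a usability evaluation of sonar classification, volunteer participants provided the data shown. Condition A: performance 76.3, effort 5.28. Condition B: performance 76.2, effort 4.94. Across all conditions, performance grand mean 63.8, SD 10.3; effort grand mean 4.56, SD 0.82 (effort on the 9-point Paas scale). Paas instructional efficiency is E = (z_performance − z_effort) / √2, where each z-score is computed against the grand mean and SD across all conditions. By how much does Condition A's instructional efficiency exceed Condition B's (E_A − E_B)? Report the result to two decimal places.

-0.29

Condition A: z_P = (76.3 − 63.8)/10.3 = 1.2136; z_E = (5.28 − 4.56)/0.82 = 0.8780; E_A = (1.2136 − 0.8780)/√2 = 0.2373.
Condition B: z_P = (76.2 − 63.8)/10.3 = 1.2039; z_E = (4.94 − 4.56)/0.82 = 0.4634; E_B = (1.2039 − 0.4634)/√2 = 0.5236.
E_A − E_B = 0.2373 − 0.5236 = -0.2863 ≈ -0.29.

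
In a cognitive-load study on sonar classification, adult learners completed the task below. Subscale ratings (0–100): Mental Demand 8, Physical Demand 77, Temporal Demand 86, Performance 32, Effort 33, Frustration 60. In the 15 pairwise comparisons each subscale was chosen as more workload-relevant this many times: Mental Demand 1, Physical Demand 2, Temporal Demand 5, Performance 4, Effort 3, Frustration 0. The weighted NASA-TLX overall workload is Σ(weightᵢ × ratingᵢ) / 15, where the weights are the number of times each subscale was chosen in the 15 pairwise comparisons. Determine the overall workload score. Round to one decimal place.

54.6

The tallies are the weights (they sum to 15).
Weighted sum = 1·8 + 2·77 + 5·86 + 4·32 + 3·33 + 0·60
            = 8 + 154 + 430 + 128 + 99 + 0 = 819.
Overall workload = 819 / 15 = 54.6000 ≈ 54.6.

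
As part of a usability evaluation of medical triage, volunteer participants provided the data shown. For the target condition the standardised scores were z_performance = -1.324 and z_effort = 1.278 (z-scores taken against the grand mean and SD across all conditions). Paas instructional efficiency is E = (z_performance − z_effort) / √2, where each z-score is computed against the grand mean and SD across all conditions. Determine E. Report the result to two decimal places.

z_P − z_E = -1.324 − 1.278 = -2.6020.
E = -2.6020 / √2 = -2.6020 / 1.41421 = -1.8399 ≈ -1.84.

-1.84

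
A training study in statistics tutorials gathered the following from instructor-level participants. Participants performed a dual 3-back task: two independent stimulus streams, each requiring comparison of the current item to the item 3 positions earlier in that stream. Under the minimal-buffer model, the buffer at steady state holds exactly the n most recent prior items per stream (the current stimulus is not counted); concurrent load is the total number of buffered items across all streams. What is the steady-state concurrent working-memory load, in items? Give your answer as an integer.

6

Each stream's buffer holds its 3 most recent prior items.
Two independent streams: 2 × 3 = 6 buffered items at steady state.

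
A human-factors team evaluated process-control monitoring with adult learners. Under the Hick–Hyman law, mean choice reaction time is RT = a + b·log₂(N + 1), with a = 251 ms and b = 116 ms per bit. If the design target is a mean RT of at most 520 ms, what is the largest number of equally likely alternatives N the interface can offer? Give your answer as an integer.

3

Set 251 + 116·log₂(N + 1) ≤ 520.
log₂(N + 1) ≤ (520 − 251) / 116 = 2.3190.
N + 1 ≤ 2^2.3190 = 4.9899.
N ≤ 3.9899, so the largest integer N is 3.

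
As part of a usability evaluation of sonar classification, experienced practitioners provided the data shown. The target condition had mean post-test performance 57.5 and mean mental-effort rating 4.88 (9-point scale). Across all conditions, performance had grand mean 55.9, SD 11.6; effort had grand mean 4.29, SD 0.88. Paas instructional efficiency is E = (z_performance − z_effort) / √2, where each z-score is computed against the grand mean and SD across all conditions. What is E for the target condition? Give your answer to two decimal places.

-0.38

z_performance = (57.5 − 55.9) / 11.6 = 1.6000 / 11.6 = 0.1379.
z_effort = (4.88 − 4.29) / 0.88 = 0.5900 / 0.88 = 0.6705.
z_P − z_E = 0.1379 − 0.6705 = -0.5326.
E = -0.5326 / √2 = -0.5326 / 1.41421 = -0.3766 ≈ -0.38.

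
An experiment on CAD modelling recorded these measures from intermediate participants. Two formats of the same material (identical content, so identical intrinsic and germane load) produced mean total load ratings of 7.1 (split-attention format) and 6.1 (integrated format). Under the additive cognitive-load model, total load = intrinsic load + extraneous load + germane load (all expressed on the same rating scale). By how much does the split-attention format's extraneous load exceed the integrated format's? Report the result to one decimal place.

Intrinsic and germane load are equal across formats, so the difference in total load equals the difference in extraneous load.
Extraneous-load difference = 7.1 − 6.1 = 1.0.

1.0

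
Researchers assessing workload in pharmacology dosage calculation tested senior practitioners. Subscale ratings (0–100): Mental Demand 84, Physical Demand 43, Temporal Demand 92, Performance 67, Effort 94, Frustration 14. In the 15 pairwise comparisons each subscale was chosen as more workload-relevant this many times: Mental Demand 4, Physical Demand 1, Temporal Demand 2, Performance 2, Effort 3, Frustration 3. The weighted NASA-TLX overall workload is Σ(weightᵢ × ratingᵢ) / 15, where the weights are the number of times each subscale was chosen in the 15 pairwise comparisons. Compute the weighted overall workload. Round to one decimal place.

68.1

The tallies are the weights (they sum to 15).
Weighted sum = 4·84 + 1·43 + 2·92 + 2·67 + 3·94 + 3·14
            = 336 + 43 + 184 + 134 + 282 + 42 = 1021.
Overall workload = 1021 / 15 = 68.0667 ≈ 68.1.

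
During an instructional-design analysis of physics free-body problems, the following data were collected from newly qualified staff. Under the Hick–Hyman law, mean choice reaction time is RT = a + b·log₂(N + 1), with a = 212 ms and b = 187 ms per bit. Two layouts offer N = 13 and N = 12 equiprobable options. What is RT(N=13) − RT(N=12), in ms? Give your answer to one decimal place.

20.0

RT(13) = 212 + 187·log₂(14) = 212 + 187·3.8074 = 923.9838 ms.
RT(12) = 212 + 187·log₂(13) = 212 + 187·3.7004 = 903.9748 ms.
Difference = 923.9838 − 903.9748 = 20.0090 ≈ 20.0 ms.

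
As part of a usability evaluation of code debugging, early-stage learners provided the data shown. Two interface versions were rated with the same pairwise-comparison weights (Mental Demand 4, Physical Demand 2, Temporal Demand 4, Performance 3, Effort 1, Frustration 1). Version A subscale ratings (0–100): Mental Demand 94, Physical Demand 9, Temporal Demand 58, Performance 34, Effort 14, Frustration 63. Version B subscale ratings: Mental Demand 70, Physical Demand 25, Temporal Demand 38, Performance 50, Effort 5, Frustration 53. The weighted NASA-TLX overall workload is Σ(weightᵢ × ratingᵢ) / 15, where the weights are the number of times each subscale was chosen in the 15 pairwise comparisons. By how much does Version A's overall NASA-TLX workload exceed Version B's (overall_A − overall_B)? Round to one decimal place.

7.7

Version A weighted sum = 4·94 + 2·9 + 4·58 + 3·34 + 1·14 + 1·63 = 376 + 18 + 232 + 102 + 14 + 63 = 805; overall_A = 805/15 = 53.6667.
Version B weighted sum = 4·70 + 2·25 + 4·38 + 3·50 + 1·5 + 1·53 = 280 + 50 + 152 + 150 + 5 + 53 = 690; overall_B = 690/15 = 46.0000.
Difference = 53.6667 − 46.0000 = 7.6667 ≈ 7.7.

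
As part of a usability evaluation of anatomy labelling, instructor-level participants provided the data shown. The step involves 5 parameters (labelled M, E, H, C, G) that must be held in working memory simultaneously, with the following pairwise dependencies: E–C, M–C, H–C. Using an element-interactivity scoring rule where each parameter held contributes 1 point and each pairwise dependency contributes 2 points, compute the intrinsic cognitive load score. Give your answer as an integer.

11

Count of parameters held simultaneously: 5.
Count of pairwise dependencies listed: 3.
Element contribution: 5 × 1 = 5.
Interaction contribution: 3 × 2 = 6.
Intrinsic load = 5 + 6 = 11.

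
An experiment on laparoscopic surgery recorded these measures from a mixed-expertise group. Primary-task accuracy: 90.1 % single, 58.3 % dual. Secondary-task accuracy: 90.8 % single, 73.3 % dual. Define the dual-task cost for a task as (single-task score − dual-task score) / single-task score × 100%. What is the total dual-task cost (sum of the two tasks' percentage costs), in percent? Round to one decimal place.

54.6

Primary cost = (90.1 − 58.3) / 90.1 × 100% = 35.2941%.
Secondary cost = (90.8 − 73.3) / 90.8 × 100% = 19.2731%.
Total = 35.2941% + 19.2731% = 54.5672% ≈ 54.6%.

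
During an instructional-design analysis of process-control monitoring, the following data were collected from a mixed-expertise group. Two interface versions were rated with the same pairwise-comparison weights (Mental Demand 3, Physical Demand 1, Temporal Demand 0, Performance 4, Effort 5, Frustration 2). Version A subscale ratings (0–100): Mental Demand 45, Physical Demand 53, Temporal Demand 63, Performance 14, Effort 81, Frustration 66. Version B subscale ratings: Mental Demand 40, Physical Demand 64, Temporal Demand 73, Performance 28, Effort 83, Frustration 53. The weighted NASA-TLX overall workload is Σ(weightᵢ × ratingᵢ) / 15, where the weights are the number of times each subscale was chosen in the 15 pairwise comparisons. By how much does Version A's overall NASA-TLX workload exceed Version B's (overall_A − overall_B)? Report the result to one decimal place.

Version A weighted sum = 3·45 + 1·53 + 0·63 + 4·14 + 5·81 + 2·66 = 135 + 53 + 0 + 56 + 405 + 132 = 781; overall_A = 781/15 = 52.0667.
Version B weighted sum = 3·40 + 1·64 + 0·73 + 4·28 + 5·83 + 2·53 = 120 + 64 + 0 + 112 + 415 + 106 = 817; overall_B = 817/15 = 54.4667.
Difference = 52.0667 − 54.4667 = -2.4000 ≈ -2.4.

-2.4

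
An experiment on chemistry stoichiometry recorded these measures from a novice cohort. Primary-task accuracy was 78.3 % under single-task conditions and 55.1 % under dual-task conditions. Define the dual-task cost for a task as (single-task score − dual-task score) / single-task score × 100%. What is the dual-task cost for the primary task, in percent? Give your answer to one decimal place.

Cost = (78.3 − 55.1) / 78.3 × 100%
     = 23.2000 / 78.3 × 100% = 29.6296%.
≈ 29.6%.

29.6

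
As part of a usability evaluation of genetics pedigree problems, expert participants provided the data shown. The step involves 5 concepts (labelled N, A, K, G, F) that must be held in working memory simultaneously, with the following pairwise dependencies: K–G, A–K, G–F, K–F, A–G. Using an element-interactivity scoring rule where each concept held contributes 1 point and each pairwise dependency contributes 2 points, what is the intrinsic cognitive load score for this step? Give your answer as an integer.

15

Count of concepts held simultaneously: 5.
Count of pairwise dependencies listed: 5.
Element contribution: 5 × 1 = 5.
Interaction contribution: 5 × 2 = 10.
Intrinsic load = 5 + 10 = 15.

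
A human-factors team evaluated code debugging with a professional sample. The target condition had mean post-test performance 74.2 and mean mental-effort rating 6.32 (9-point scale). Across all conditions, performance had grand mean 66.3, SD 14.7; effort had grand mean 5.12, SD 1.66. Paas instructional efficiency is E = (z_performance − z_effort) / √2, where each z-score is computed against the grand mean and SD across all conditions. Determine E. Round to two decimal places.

-0.13

z_performance = (74.2 − 66.3) / 14.7 = 7.9000 / 14.7 = 0.5374.
z_effort = (6.32 − 5.12) / 1.66 = 1.2000 / 1.66 = 0.7229.
z_P − z_E = 0.5374 − 0.7229 = -0.1855.
E = -0.1855 / √2 = -0.1855 / 1.41421 = -0.1312 ≈ -0.13.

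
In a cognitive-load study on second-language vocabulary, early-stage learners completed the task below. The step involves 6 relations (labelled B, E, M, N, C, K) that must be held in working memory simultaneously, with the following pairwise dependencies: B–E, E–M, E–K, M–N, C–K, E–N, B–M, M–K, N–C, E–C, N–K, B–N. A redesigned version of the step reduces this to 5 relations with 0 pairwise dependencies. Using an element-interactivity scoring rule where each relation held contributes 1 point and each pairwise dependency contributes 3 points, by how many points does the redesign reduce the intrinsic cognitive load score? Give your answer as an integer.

Original: 6 × 1 + 12 × 3 = 6 + 36 = 42.
Redesigned: 5 × 1 + 0 × 3 = 5 + 0 = 5.
Reduction = 42 − 5 = 37.

37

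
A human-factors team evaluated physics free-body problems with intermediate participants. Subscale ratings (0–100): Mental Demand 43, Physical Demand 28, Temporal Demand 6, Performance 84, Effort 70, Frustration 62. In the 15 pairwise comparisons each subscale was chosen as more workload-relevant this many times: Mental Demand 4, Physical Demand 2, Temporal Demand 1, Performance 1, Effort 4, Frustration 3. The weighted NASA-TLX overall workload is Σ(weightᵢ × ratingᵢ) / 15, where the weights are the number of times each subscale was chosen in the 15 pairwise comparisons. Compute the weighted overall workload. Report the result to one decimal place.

The tallies are the weights (they sum to 15).
Weighted sum = 4·43 + 2·28 + 1·6 + 1·84 + 4·70 + 3·62
            = 172 + 56 + 6 + 84 + 280 + 186 = 784.
Overall workload = 784 / 15 = 52.2667 ≈ 52.3.

52.3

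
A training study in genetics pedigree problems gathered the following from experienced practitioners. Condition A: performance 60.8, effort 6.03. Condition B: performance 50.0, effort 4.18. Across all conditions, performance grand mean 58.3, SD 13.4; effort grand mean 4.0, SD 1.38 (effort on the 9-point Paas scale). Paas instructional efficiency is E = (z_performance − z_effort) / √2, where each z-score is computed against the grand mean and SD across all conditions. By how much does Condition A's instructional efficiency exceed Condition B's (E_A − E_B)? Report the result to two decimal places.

-0.38

Condition A: z_P = (60.8 − 58.3)/13.4 = 0.1866; z_E = (6.03 − 4.0)/1.38 = 1.4710; E_A = (0.1866 − 1.4710)/√2 = -0.9082.
Condition B: z_P = (50.0 − 58.3)/13.4 = -0.6194; z_E = (4.18 − 4.0)/1.38 = 0.1304; E_B = (-0.6194 − 0.1304)/√2 = -0.5302.
E_A − E_B = -0.9082 − (-0.5302) = -0.3780 ≈ -0.38.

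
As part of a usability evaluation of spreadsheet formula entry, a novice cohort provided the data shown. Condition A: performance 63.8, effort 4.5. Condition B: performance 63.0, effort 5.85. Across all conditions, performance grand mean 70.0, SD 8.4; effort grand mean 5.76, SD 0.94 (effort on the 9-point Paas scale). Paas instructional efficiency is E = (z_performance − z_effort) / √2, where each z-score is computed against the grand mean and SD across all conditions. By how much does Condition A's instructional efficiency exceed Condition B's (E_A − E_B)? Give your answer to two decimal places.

1.08

Condition A: z_P = (63.8 − 70.0)/8.4 = -0.7381; z_E = (4.5 − 5.76)/0.94 = -1.3404; E_A = (-0.7381 − (-1.3404))/√2 = 0.4259.
Condition B: z_P = (63.0 − 70.0)/8.4 = -0.8333; z_E = (5.85 − 5.76)/0.94 = 0.0957; E_B = (-0.8333 − 0.0957)/√2 = -0.6569.
E_A − E_B = 0.4259 − (-0.6569) = 1.0828 ≈ 1.08.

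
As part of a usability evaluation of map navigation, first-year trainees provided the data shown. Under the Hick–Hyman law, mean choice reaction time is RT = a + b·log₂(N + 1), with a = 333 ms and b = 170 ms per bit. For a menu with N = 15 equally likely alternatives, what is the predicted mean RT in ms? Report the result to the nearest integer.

log₂(15 + 1) = log₂(16) = 4.0000.
RT = 333 + 170 × 4.0000 = 333 + 680.0000 = 1013.0000 ms.
≈ 1013 ms.

1013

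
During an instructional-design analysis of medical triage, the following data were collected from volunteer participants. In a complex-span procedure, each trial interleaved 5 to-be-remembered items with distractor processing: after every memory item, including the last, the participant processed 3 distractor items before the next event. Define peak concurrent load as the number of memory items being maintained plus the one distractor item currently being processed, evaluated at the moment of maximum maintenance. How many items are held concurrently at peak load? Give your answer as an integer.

Maintenance is greatest during the distractor(s) after memory item 5: all 5 memory items are being held.
One distractor item is concurrently being processed.
Peak concurrent load = 5 + 1 = 6 items.

6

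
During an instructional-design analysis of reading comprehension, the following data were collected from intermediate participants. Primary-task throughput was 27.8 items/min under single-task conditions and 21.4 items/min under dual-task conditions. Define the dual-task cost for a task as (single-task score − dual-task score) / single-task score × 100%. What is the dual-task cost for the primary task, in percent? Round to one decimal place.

23.0

Cost = (27.8 − 21.4) / 27.8 × 100%
     = 6.4000 / 27.8 × 100% = 23.0216%.
≈ 23.0%.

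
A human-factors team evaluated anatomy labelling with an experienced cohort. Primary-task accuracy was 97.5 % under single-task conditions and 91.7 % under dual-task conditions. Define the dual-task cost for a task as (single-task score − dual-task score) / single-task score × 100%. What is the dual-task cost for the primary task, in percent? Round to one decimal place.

Cost = (97.5 − 91.7) / 97.5 × 100%
     = 5.8000 / 97.5 × 100% = 5.9487%.
≈ 5.9%.

5.9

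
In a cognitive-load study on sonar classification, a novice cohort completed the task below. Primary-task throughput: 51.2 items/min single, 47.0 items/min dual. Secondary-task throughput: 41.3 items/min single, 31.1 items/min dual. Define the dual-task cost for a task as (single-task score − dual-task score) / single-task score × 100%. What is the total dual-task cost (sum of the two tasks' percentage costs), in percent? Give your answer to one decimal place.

32.9

Primary cost = (51.2 − 47.0) / 51.2 × 100% = 8.2031%.
Secondary cost = (41.3 − 31.1) / 41.3 × 100% = 24.6973%.
Total = 8.2031% + 24.6973% = 32.9004% ≈ 32.9%.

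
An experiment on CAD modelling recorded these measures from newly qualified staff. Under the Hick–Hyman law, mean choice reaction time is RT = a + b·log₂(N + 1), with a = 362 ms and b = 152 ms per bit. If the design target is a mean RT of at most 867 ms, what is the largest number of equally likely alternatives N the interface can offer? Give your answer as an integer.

9

Set 362 + 152·log₂(N + 1) ≤ 867.
log₂(N + 1) ≤ (867 − 362) / 152 = 3.3224.
N + 1 ≤ 2^3.3224 = 10.0033.
N ≤ 9.0033, so the largest integer N is 9.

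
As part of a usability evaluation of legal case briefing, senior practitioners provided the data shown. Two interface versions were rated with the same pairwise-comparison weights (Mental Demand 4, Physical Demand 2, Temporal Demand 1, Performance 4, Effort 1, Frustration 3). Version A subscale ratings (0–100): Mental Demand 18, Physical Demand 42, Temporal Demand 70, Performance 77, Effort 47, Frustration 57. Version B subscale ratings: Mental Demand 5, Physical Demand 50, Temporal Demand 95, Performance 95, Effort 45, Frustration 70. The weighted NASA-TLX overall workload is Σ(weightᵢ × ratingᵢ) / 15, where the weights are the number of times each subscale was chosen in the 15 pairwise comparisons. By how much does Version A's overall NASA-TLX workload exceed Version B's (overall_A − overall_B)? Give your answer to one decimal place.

Version A weighted sum = 4·18 + 2·42 + 1·70 + 4·77 + 1·47 + 3·57 = 72 + 84 + 70 + 308 + 47 + 171 = 752; overall_A = 752/15 = 50.1333.
Version B weighted sum = 4·5 + 2·50 + 1·95 + 4·95 + 1·45 + 3·70 = 20 + 100 + 95 + 380 + 45 + 210 = 850; overall_B = 850/15 = 56.6667.
Difference = 50.1333 − 56.6667 = -6.5334 ≈ -6.5.

-6.5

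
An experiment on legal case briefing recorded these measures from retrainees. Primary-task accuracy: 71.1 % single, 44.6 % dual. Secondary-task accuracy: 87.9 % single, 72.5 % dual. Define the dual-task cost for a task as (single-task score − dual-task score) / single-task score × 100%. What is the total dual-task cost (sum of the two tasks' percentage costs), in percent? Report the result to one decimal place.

Primary cost = (71.1 − 44.6) / 71.1 × 100% = 37.2714%.
Secondary cost = (87.9 − 72.5) / 87.9 × 100% = 17.5199%.
Total = 37.2714% + 17.5199% = 54.7913% ≈ 54.8%.

54.8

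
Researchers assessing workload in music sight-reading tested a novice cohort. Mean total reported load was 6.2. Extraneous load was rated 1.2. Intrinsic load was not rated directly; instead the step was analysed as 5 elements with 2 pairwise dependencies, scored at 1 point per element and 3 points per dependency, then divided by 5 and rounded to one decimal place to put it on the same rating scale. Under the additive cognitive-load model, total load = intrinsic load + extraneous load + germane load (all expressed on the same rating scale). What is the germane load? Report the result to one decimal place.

2.8

Intrinsic (element-interactivity): (5 × 1 + 2 × 3) / 5 = 11 / 5 = 2.2000 → 2.2.
germane load = total − intrinsic − extraneous
             = 6.2 − 2.2 − 1.2 = 2.8.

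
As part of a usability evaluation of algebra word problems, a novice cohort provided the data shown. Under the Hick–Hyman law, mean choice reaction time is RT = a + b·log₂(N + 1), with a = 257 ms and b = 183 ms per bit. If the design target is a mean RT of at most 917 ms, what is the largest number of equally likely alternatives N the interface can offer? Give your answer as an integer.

11

Set 257 + 183·log₂(N + 1) ≤ 917.
log₂(N + 1) ≤ (917 − 257) / 183 = 3.6066.
N + 1 ≤ 2^3.6066 = 12.1813.
N ≤ 11.1813, so the largest integer N is 11.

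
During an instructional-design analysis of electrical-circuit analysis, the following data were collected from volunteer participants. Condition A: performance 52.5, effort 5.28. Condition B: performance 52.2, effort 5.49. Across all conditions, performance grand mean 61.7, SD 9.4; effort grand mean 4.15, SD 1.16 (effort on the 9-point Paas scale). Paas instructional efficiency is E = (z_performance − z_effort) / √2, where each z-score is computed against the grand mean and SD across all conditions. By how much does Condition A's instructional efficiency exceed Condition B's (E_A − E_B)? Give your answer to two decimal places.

0.15

Condition A: z_P = (52.5 − 61.7)/9.4 = -0.9787; z_E = (5.28 − 4.15)/1.16 = 0.9741; E_A = (-0.9787 − 0.9741)/√2 = -1.3808.
Condition B: z_P = (52.2 − 61.7)/9.4 = -1.0106; z_E = (5.49 − 4.15)/1.16 = 1.1552; E_B = (-1.0106 − 1.1552)/√2 = -1.5315.
E_A − E_B = -1.3808 − (-1.5315) = 0.1507 ≈ 0.15.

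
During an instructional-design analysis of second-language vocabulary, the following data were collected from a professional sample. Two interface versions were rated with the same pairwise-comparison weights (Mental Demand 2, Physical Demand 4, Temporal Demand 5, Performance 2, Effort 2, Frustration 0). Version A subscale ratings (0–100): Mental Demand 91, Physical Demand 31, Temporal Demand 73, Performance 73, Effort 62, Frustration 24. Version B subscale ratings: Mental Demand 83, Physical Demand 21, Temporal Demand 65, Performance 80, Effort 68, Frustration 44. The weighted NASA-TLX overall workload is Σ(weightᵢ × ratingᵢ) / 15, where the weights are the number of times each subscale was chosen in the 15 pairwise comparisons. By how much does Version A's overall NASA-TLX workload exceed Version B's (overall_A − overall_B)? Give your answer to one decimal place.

4.7

Version A weighted sum = 2·91 + 4·31 + 5·73 + 2·73 + 2·62 + 0·24 = 182 + 124 + 365 + 146 + 124 + 0 = 941; overall_A = 941/15 = 62.7333.
Version B weighted sum = 2·83 + 4·21 + 5·65 + 2·80 + 2·68 + 0·44 = 166 + 84 + 325 + 160 + 136 + 0 = 871; overall_B = 871/15 = 58.0667.
Difference = 62.7333 − 58.0667 = 4.6666 ≈ 4.7.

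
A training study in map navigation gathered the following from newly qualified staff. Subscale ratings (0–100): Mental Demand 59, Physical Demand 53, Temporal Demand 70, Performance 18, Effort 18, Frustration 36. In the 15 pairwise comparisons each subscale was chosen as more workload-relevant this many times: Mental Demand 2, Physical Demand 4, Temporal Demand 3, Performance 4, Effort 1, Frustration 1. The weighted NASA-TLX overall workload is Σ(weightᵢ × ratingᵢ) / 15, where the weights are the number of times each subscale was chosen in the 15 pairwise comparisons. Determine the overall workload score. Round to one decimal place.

44.4

The tallies are the weights (they sum to 15).
Weighted sum = 2·59 + 4·53 + 3·70 + 4·18 + 1·18 + 1·36
            = 118 + 212 + 210 + 72 + 18 + 36 = 666.
Overall workload = 666 / 15 = 44.4000 ≈ 44.4.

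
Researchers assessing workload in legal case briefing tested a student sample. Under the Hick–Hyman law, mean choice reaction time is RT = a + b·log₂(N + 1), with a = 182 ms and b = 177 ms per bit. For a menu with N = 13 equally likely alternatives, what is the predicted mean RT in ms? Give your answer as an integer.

log₂(13 + 1) = log₂(14) = 3.8074.
RT = 182 + 177 × 3.8074 = 182 + 673.9098 = 855.9098 ms.
≈ 856 ms.

856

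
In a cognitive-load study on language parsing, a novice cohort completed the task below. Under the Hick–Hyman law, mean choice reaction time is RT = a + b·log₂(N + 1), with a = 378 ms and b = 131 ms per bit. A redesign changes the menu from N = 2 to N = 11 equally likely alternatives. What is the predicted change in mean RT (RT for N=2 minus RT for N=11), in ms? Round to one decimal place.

RT(2) = 378 + 131·log₂(3) = 378 + 131·1.5850 = 585.6350 ms.
RT(11) = 378 + 131·log₂(12) = 378 + 131·3.5850 = 847.6350 ms.
Difference = 585.6350 − 847.6350 = -262.0000 ≈ -262.0 ms.

-262.0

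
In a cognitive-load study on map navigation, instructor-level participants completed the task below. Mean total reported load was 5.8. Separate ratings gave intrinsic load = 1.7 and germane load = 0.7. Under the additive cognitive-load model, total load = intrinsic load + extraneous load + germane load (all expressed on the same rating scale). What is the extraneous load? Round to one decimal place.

extraneous load = total − intrinsic − germane
             = 5.8 − 1.7 − 0.7 = 3.4.

3.4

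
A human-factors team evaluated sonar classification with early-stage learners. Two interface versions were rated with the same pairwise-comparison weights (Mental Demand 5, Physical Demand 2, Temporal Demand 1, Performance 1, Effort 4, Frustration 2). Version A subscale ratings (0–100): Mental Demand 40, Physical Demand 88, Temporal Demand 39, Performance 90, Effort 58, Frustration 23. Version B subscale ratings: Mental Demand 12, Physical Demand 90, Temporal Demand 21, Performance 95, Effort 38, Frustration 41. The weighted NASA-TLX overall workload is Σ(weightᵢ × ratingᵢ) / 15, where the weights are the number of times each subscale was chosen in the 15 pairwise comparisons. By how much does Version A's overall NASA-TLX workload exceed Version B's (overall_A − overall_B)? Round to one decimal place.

Version A weighted sum = 5·40 + 2·88 + 1·39 + 1·90 + 4·58 + 2·23 = 200 + 176 + 39 + 90 + 232 + 46 = 783; overall_A = 783/15 = 52.2000.
Version B weighted sum = 5·12 + 2·90 + 1·21 + 1·95 + 4·38 + 2·41 = 60 + 180 + 21 + 95 + 152 + 82 = 590; overall_B = 590/15 = 39.3333.
Difference = 52.2000 − 39.3333 = 12.8667 ≈ 12.9.

12.9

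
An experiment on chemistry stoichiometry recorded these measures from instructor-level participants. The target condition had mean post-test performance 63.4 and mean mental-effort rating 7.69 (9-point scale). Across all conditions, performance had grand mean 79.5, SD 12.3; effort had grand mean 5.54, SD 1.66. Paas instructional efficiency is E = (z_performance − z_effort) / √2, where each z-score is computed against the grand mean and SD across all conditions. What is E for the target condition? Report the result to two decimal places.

-1.84

z_performance = (63.4 − 79.5) / 12.3 = -16.1000 / 12.3 = -1.3089.
z_effort = (7.69 − 5.54) / 1.66 = 2.1500 / 1.66 = 1.2952.
z_P − z_E = -1.3089 − 1.2952 = -2.6041.
E = -2.6041 / √2 = -2.6041 / 1.41421 = -1.8414 ≈ -1.84.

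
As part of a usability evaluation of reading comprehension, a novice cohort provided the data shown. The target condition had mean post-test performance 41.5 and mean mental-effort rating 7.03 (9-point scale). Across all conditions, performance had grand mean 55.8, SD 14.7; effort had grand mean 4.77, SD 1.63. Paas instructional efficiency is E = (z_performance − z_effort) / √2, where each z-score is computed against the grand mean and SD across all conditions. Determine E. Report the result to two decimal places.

-1.67

z_performance = (41.5 − 55.8) / 14.7 = -14.3000 / 14.7 = -0.9728.
z_effort = (7.03 − 4.77) / 1.63 = 2.2600 / 1.63 = 1.3865.
z_P − z_E = -0.9728 − 1.3865 = -2.3593.
E = -2.3593 / √2 = -2.3593 / 1.41421 = -1.6683 ≈ -1.67.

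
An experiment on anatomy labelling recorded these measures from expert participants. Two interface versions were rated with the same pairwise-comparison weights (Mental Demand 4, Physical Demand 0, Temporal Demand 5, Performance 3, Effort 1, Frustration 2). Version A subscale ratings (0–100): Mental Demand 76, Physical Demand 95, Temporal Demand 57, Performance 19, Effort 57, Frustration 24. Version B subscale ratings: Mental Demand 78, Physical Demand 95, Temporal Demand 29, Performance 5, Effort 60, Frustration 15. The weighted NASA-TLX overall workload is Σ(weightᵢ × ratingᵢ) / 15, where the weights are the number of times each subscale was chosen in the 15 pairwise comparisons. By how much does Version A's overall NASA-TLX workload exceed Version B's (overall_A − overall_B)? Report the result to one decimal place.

Version A weighted sum = 4·76 + 0·95 + 5·57 + 3·19 + 1·57 + 2·24 = 304 + 0 + 285 + 57 + 57 + 48 = 751; overall_A = 751/15 = 50.0667.
Version B weighted sum = 4·78 + 0·95 + 5·29 + 3·5 + 1·60 + 2·15 = 312 + 0 + 145 + 15 + 60 + 30 = 562; overall_B = 562/15 = 37.4667.
Difference = 50.0667 − 37.4667 = 12.6000 ≈ 12.6.

12.6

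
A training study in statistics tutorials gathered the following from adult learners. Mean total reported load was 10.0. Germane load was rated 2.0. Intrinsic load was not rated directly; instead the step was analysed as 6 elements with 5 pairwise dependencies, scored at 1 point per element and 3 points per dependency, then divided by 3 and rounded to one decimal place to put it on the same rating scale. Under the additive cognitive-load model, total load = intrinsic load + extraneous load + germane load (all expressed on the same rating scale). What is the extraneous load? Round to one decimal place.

Intrinsic (element-interactivity): (6 × 1 + 5 × 3) / 3 = 21 / 3 = 7.0000 → 7.0.
extraneous load = total − intrinsic − germane
             = 10.0 − 7.0 − 2.0 = 1.0.

1.0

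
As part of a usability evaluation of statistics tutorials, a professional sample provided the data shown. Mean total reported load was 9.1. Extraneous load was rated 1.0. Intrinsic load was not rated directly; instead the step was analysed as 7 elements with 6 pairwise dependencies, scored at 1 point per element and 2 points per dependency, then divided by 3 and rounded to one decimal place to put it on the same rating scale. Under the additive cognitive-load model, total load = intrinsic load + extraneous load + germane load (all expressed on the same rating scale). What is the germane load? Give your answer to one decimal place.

1.8

Intrinsic (element-interactivity): (7 × 1 + 6 × 2) / 3 = 19 / 3 = 6.3333 → 6.3.
germane load = total − intrinsic − extraneous
             = 9.1 − 6.3 − 1.0 = 1.8.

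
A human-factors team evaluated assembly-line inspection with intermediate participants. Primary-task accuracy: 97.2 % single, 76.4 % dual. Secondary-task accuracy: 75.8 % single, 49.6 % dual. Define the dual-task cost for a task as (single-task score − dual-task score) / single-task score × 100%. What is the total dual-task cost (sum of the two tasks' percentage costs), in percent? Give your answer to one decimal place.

56.0

Primary cost = (97.2 − 76.4) / 97.2 × 100% = 21.3992%.
Secondary cost = (75.8 − 49.6) / 75.8 × 100% = 34.5646%.
Total = 21.3992% + 34.5646% = 55.9638% ≈ 56.0%.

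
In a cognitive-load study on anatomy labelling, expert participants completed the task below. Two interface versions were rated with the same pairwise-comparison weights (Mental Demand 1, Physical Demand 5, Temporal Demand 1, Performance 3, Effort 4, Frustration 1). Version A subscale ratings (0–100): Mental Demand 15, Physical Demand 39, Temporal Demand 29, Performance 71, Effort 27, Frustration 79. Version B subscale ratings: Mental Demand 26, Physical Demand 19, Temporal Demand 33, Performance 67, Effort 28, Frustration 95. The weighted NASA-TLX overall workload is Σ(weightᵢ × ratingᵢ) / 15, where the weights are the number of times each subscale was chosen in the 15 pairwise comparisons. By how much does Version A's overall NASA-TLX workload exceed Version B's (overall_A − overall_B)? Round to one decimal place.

Version A weighted sum = 1·15 + 5·39 + 1·29 + 3·71 + 4·27 + 1·79 = 15 + 195 + 29 + 213 + 108 + 79 = 639; overall_A = 639/15 = 42.6000.
Version B weighted sum = 1·26 + 5·19 + 1·33 + 3·67 + 4·28 + 1·95 = 26 + 95 + 33 + 201 + 112 + 95 = 562; overall_B = 562/15 = 37.4667.
Difference = 42.6000 − 37.4667 = 5.1333 ≈ 5.1.

5.1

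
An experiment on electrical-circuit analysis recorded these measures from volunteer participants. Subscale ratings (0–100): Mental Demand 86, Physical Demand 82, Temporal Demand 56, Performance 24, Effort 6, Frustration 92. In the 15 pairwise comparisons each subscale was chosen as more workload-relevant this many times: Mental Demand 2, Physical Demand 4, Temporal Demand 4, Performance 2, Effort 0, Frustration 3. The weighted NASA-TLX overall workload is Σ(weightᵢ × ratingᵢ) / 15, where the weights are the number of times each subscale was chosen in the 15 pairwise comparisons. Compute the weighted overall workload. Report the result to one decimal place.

69.9

The tallies are the weights (they sum to 15).
Weighted sum = 2·86 + 4·82 + 4·56 + 2·24 + 0·6 + 3·92
            = 172 + 328 + 224 + 48 + 0 + 276 = 1048.
Overall workload = 1048 / 15 = 69.8667 ≈ 69.9.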